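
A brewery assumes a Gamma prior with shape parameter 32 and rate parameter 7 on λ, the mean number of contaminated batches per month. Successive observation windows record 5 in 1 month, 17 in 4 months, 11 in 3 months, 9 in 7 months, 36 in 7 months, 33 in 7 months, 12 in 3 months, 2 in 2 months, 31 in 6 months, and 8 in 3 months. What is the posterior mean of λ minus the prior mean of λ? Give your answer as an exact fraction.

-114/175

Total count: 5 + 17 + 11 + 9 + 36 + 33 + 12 + 2 + 31 + 8 = 164.
Total exposure: 1 + 4 + 3 + 7 + 7 + 7 + 3 + 2 + 6 + 3 = 43 months.
Posterior: α' = 32 + 164 = 196, β' = 7 + 43 = 50.
Posterior mean = 196/50 = 98/25; prior mean = 32/7 = 32/7. Difference = 98/25 − 32/7 = -114/175.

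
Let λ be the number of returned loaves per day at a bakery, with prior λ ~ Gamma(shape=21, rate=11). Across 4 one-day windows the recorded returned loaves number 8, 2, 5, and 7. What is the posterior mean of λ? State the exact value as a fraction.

Total count: 8 + 2 + 5 + 7 = 22.
Total exposure: 4 days.
Posterior: α' = 21 + 22 = 43, β' = 11 + 4 = 15.
Posterior mean = α'/β' = 43/15.

43/15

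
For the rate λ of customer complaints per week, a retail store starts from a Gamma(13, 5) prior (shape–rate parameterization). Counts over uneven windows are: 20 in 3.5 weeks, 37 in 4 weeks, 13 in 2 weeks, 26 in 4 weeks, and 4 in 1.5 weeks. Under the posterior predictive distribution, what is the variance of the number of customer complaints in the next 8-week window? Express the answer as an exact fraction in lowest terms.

Total count: 20 + 37 + 13 + 26 + 4 = 100.
Total exposure: 3.5 + 4 + 2 + 4 + 1.5 = 15 weeks.
By Gamma–Poisson conjugacy, the posterior is Gamma(α + Σx, β + Σt) = Gamma(13 + 100, 5 + 15) = Gamma(113, 20).
The posterior predictive for a window of length T is Negative Binomial with variance T·α'·(β'+T)/β'² = 8·113·28/400 = 1582/25.

1582/25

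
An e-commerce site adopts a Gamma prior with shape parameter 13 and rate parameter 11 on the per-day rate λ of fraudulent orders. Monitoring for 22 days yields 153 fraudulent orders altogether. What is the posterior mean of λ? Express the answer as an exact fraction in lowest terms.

166/33

Total count 153 over total exposure 22 days.
Conjugate update: add total count to the shape and total exposure to the rate, giving Gamma(166, 33).
Posterior mean = α'/β' = 166/33.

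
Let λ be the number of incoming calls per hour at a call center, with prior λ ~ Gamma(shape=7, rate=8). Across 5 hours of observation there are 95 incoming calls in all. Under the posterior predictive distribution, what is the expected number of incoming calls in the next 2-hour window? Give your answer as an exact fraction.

Total count 95 over total exposure 5 hours.
By Gamma–Poisson conjugacy, the posterior is Gamma(α + Σx, β + Σt) = Gamma(7 + 95, 8 + 5) = Gamma(102, 13).
Predictive mean over a 2-hour window = T·E[λ|data] = 2·102/13 = 204/13.

204/13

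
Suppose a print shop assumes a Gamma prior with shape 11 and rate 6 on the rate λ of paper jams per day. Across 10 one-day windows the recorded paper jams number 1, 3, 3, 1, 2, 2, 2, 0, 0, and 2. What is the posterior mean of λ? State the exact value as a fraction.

27/16

Total count: 1 + 3 + 3 + 1 + 2 + 2 + 2 + 0 + 0 + 2 = 16.
Total exposure: 10 days.
Gamma(α, β) with Poisson data over total exposure Σt gives posterior Gamma(α+Σx, β+Σt) = Gamma(27, 16).
Posterior mean = α'/β' = 27/16.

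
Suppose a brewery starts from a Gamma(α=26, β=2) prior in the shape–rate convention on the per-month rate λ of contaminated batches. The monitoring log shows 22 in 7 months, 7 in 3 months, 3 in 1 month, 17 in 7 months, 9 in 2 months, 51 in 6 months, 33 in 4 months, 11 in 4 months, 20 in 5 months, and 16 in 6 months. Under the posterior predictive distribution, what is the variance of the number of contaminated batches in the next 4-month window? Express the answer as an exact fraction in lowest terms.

43860/2209

Total count: 22 + 7 + 3 + 17 + 9 + 51 + 33 + 11 + 20 + 16 = 189.
Total exposure: 7 + 3 + 1 + 7 + 2 + 6 + 4 + 4 + 5 + 6 = 45 months.
Conjugate update: add total count to the shape and total exposure to the rate, giving Gamma(215, 47).
The posterior predictive for a window of length T is Negative Binomial with variance T·α'·(β'+T)/β'² = 4·215·51/2209 = 43860/2209.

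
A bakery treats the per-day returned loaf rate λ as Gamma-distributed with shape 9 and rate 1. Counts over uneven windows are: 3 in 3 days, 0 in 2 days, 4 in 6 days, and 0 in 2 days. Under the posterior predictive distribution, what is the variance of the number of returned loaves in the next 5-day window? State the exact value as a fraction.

Total count: 3 + 0 + 4 + 0 = 7.
Total exposure: 3 + 2 + 6 + 2 = 13 days.
Gamma(α, β) with Poisson data over total exposure Σt gives posterior Gamma(α+Σx, β+Σt) = Gamma(16, 14).
The posterior predictive for a window of length T is Negative Binomial with variance T·α'·(β'+T)/β'² = 5·16·19/196 = 380/49.

380/49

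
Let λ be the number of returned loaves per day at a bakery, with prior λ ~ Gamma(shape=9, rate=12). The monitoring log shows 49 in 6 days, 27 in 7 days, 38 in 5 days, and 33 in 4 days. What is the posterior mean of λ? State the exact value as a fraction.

78/17

Total count: 49 + 27 + 38 + 33 = 147.
Total exposure: 6 + 7 + 5 + 4 = 22 days.
Posterior: α' = 9 + 147 = 156, β' = 12 + 22 = 34.
Posterior mean = α'/β' = 156/34 = 78/17.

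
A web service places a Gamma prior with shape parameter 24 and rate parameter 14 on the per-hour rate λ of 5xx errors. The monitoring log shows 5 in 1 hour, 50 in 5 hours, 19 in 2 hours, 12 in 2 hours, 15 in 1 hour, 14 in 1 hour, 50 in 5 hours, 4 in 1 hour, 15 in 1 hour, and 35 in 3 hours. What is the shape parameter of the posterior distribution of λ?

Total count: 5 + 50 + 19 + 12 + 15 + 14 + 50 + 4 + 15 + 35 = 219.
Total exposure: 1 + 5 + 2 + 2 + 1 + 1 + 5 + 1 + 1 + 3 = 22 hours.
Posterior: α' = 24 + 219 = 243, β' = 14 + 22 = 36.

243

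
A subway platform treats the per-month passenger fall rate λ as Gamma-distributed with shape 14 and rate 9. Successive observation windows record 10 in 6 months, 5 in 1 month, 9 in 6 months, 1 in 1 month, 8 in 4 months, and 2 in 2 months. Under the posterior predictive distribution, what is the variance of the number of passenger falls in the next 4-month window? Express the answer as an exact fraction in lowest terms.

6468/841

Total count: 10 + 5 + 9 + 1 + 8 + 2 = 35.
Total exposure: 6 + 1 + 6 + 1 + 4 + 2 = 20 months.
Conjugate update: add total count to the shape and total exposure to the rate, giving Gamma(49, 29).
The posterior predictive for a window of length T is Negative Binomial with variance T·α'·(β'+T)/β'² = 4·49·33/841 = 6468/841.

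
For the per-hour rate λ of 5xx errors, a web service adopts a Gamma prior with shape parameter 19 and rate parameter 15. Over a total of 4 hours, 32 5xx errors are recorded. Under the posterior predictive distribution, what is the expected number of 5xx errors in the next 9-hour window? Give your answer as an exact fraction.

Total count 32 over total exposure 4 hours.
By Gamma–Poisson conjugacy, the posterior is Gamma(α + Σx, β + Σt) = Gamma(19 + 32, 15 + 4) = Gamma(51, 19).
Predictive mean over a 9-hour window = T·E[λ|data] = 9·51/19 = 459/19.

459/19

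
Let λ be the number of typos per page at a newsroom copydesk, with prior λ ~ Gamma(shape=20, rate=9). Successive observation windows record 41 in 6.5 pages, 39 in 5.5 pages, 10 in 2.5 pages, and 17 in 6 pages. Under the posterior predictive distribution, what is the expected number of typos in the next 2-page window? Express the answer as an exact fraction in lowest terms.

508/59

Total count: 41 + 39 + 10 + 17 = 107.
Total exposure: 6.5 + 5.5 + 2.5 + 6 = 20.5 pages.
The Gamma prior is conjugate for the Poisson rate, so λ | data ~ Gamma(20+107, 9+20.5) = Gamma(127, 59/2).
Predictive mean over a 2-page window = T·E[λ|data] = 2·127/(59/2) = 508/59.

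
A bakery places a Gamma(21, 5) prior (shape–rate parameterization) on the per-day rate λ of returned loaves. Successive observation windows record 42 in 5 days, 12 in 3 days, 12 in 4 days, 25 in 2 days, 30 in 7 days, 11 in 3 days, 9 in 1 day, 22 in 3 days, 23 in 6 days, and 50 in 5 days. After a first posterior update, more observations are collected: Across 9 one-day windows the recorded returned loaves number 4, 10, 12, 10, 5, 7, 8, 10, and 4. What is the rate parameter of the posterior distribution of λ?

Total count: 42 + 12 + 12 + 25 + 30 + 11 + 9 + 22 + 23 + 50 = 236.
Total exposure: 5 + 3 + 4 + 2 + 7 + 3 + 1 + 3 + 6 + 5 = 39 days.
After the first batch: Gamma(21 + 236, 5 + 39) = Gamma(257, 44).
Total count: 4 + 10 + 12 + 10 + 5 + 7 + 8 + 10 + 4 = 70.
Total exposure: 9 days.
After the second batch: Gamma(257 + 70, 44 + 9) = Gamma(327, 53).

53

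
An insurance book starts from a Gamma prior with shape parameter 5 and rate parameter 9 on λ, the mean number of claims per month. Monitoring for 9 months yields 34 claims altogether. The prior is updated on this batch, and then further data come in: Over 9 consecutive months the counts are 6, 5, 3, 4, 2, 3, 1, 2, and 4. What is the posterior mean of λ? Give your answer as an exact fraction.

Total count 34 over total exposure 9 months.
After the first batch: Gamma(5 + 34, 9 + 9) = Gamma(39, 18).
Total count: 6 + 5 + 3 + 4 + 2 + 3 + 1 + 2 + 4 = 30.
Total exposure: 9 months.
After the second batch: Gamma(39 + 30, 18 + 9) = Gamma(69, 27).
Posterior mean = α'/β' = 69/27 = 23/9.

23/9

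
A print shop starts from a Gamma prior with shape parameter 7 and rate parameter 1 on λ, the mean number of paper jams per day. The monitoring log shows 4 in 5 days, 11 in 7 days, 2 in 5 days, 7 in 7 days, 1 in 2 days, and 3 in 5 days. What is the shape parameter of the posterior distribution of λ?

Total count: 4 + 11 + 2 + 7 + 1 + 3 = 28.
Total exposure: 5 + 7 + 5 + 7 + 2 + 5 = 31 days.
The Gamma prior is conjugate for the Poisson rate, so λ | data ~ Gamma(7+28, 1+31) = Gamma(35, 32).

35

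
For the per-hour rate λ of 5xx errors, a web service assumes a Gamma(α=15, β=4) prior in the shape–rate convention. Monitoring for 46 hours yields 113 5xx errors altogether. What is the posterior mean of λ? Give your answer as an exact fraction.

Total count 113 over total exposure 46 hours.
Gamma(α, β) with Poisson data over total exposure Σt gives posterior Gamma(α+Σx, β+Σt) = Gamma(128, 50).
Posterior mean = α'/β' = 128/50 = 64/25.

64/25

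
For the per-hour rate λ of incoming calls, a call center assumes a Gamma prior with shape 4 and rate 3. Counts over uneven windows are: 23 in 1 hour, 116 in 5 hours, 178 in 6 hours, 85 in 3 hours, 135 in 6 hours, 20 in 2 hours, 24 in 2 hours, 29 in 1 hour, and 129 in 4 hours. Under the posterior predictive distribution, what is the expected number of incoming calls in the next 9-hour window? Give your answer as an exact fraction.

2229/11

Total count: 23 + 116 + 178 + 85 + 135 + 20 + 24 + 29 + 129 = 739.
Total exposure: 1 + 5 + 6 + 3 + 6 + 2 + 2 + 1 + 4 = 30 hours.
Gamma(α, β) with Poisson data over total exposure Σt gives posterior Gamma(α+Σx, β+Σt) = Gamma(743, 33).
Predictive mean over a 9-hour window = T·E[λ|data] = 9·743/33 = 2229/11.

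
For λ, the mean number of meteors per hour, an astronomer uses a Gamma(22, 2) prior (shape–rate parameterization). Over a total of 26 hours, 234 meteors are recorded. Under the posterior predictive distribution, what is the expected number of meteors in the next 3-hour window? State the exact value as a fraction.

192/7

Total count 234 over total exposure 26 hours.
Conjugate update: add total count to the shape and total exposure to the rate, giving Gamma(256, 28).
Predictive mean over a 3-hour window = T·E[λ|data] = 3·256/28 = 192/7.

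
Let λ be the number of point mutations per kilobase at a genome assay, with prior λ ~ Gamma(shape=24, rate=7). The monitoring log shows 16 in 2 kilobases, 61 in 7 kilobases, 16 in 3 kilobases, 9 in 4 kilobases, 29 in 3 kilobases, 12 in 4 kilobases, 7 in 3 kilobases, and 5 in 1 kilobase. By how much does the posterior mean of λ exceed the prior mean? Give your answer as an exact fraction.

437/238

Total count: 16 + 61 + 16 + 9 + 29 + 12 + 7 + 5 = 155.
Total exposure: 2 + 7 + 3 + 4 + 3 + 4 + 3 + 1 = 27 kilobases.
Conjugate update: add total count to the shape and total exposure to the rate, giving Gamma(179, 34).
Posterior mean = 179/34 = 179/34; prior mean = 24/7 = 24/7. Difference = 179/34 − 24/7 = 437/238.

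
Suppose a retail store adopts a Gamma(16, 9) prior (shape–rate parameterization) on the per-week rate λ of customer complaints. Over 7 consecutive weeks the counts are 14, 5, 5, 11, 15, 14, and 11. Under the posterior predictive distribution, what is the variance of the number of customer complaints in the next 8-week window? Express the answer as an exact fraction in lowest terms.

273/4

Total count: 14 + 5 + 5 + 11 + 15 + 14 + 11 = 75.
Total exposure: 7 weeks.
By Gamma–Poisson conjugacy, the posterior is Gamma(α + Σx, β + Σt) = Gamma(16 + 75, 9 + 7) = Gamma(91, 16).
The posterior predictive for a window of length T is Negative Binomial with variance T·α'·(β'+T)/β'² = 8·91·24/256 = 273/4.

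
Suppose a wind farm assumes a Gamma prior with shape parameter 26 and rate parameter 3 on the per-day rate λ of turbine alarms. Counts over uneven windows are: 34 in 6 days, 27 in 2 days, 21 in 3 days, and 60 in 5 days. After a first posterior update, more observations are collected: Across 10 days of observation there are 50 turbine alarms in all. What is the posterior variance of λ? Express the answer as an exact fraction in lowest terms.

218/841

Total count: 34 + 27 + 21 + 60 = 142.
Total exposure: 6 + 2 + 3 + 5 = 16 days.
After the first batch: Gamma(26 + 142, 3 + 16) = Gamma(168, 19).
Total count 50 over total exposure 10 days.
After the second batch: Gamma(168 + 50, 19 + 10) = Gamma(218, 29).
Posterior variance = α'/β'² = 218/841.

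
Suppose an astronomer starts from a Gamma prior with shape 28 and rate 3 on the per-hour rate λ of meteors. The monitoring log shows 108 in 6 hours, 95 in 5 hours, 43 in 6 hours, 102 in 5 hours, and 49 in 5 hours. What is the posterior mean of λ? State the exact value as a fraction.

85/6

Total count: 108 + 95 + 43 + 102 + 49 = 397.
Total exposure: 6 + 5 + 6 + 5 + 5 = 27 hours.
By Gamma–Poisson conjugacy, the posterior is Gamma(α + Σx, β + Σt) = Gamma(28 + 397, 3 + 27) = Gamma(425, 30).
Posterior mean = α'/β' = 425/30 = 85/6.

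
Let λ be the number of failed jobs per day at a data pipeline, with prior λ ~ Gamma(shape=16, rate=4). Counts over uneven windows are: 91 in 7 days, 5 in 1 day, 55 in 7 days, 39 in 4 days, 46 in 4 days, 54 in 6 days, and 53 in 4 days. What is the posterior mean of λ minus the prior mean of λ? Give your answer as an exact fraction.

211/37

Total count: 91 + 5 + 55 + 39 + 46 + 54 + 53 = 343.
Total exposure: 7 + 1 + 7 + 4 + 4 + 6 + 4 = 33 days.
The Gamma prior is conjugate for the Poisson rate, so λ | data ~ Gamma(16+343, 4+33) = Gamma(359, 37).
Posterior mean = 359/37 = 359/37; prior mean = 16/4 = 4. Difference = 359/37 − 4 = 211/37.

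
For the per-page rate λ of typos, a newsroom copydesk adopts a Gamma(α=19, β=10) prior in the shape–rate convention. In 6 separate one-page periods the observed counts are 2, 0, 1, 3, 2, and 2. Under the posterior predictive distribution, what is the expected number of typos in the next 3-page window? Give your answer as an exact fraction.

Total count: 2 + 0 + 1 + 3 + 2 + 2 = 10.
Total exposure: 6 pages.
The Gamma prior is conjugate for the Poisson rate, so λ | data ~ Gamma(19+10, 10+6) = Gamma(29, 16).
Predictive mean over a 3-page window = T·E[λ|data] = 3·29/16 = 87/16.

87/16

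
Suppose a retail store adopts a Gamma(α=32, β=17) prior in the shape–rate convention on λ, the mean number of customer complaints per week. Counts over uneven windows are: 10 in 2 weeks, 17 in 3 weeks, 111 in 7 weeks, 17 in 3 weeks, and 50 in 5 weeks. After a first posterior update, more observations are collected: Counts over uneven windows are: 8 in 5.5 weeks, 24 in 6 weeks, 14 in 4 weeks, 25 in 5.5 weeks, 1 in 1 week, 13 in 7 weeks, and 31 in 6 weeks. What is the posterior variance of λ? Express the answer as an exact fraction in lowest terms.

353/5184

Total count: 10 + 17 + 111 + 17 + 50 = 205.
Total exposure: 2 + 3 + 7 + 3 + 5 = 20 weeks.
After the first batch: Gamma(32 + 205, 17 + 20) = Gamma(237, 37).
Total count: 8 + 24 + 14 + 25 + 1 + 13 + 31 = 116.
Total exposure: 5.5 + 6 + 4 + 5.5 + 1 + 7 + 6 = 35 weeks.
After the second batch: Gamma(237 + 116, 37 + 35) = Gamma(353, 72).
Posterior variance = α'/β'² = 353/5184.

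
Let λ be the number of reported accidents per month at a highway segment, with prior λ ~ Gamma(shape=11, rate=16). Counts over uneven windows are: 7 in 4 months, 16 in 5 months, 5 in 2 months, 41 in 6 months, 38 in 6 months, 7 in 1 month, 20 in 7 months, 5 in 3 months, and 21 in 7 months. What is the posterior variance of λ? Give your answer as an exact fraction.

1/19

Total count: 7 + 16 + 5 + 41 + 38 + 7 + 20 + 5 + 21 = 160.
Total exposure: 4 + 5 + 2 + 6 + 6 + 1 + 7 + 3 + 7 = 41 months.
Posterior: α' = 11 + 160 = 171, β' = 16 + 41 = 57.
Posterior variance = α'/β'² = 171/3249 = 1/19.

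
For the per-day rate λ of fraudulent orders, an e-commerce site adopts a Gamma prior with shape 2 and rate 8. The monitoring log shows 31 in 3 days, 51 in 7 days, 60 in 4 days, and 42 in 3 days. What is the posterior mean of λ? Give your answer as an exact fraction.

Total count: 31 + 51 + 60 + 42 = 184.
Total exposure: 3 + 7 + 4 + 3 = 17 days.
The Gamma prior is conjugate for the Poisson rate, so λ | data ~ Gamma(2+184, 8+17) = Gamma(186, 25).
Posterior mean = α'/β' = 186/25.

186/25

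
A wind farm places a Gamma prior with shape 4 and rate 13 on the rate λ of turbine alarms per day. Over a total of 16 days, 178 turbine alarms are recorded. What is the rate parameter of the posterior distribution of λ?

Total count 178 over total exposure 16 days.
The Gamma prior is conjugate for the Poisson rate, so λ | data ~ Gamma(4+178, 13+16) = Gamma(182, 29).

29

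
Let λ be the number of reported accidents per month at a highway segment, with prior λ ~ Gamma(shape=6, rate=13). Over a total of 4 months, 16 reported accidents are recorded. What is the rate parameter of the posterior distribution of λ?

17

Total count 16 over total exposure 4 months.
The Gamma prior is conjugate for the Poisson rate, so λ | data ~ Gamma(6+16, 13+4) = Gamma(22, 17).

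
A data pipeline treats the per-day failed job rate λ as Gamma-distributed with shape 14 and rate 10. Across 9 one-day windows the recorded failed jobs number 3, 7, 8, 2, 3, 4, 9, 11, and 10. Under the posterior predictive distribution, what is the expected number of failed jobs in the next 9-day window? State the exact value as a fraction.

Total count: 3 + 7 + 8 + 2 + 3 + 4 + 9 + 11 + 10 = 57.
Total exposure: 9 days.
Gamma(α, β) with Poisson data over total exposure Σt gives posterior Gamma(α+Σx, β+Σt) = Gamma(71, 19).
Predictive mean over a 9-day window = T·E[λ|data] = 9·71/19 = 639/19.

639/19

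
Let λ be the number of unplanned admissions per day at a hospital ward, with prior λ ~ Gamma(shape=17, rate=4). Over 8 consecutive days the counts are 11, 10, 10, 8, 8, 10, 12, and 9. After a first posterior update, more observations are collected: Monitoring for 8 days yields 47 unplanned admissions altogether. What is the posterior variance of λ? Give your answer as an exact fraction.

Total count: 11 + 10 + 10 + 8 + 8 + 10 + 12 + 9 = 78.
Total exposure: 8 days.
After the first batch: Gamma(17 + 78, 4 + 8) = Gamma(95, 12).
Total count 47 over total exposure 8 days.
After the second batch: Gamma(95 + 47, 12 + 8) = Gamma(142, 20).
Posterior variance = α'/β'² = 142/400 = 71/200.

71/200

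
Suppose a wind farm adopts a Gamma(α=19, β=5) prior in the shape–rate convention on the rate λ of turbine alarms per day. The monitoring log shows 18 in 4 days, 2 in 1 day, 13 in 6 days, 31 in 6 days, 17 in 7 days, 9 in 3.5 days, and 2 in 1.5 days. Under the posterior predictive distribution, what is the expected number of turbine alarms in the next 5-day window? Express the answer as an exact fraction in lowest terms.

Total count: 18 + 2 + 13 + 31 + 17 + 9 + 2 = 92.
Total exposure: 4 + 1 + 6 + 6 + 7 + 3.5 + 1.5 = 29 days.
Posterior: α' = 19 + 92 = 111, β' = 5 + 29 = 34.
Predictive mean over a 5-day window = T·E[λ|data] = 5·111/34 = 555/34.

555/34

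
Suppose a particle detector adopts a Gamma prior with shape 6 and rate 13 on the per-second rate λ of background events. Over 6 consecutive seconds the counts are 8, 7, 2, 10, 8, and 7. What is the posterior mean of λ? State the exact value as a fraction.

Total count: 8 + 7 + 2 + 10 + 8 + 7 = 42.
Total exposure: 6 seconds.
Gamma(α, β) with Poisson data over total exposure Σt gives posterior Gamma(α+Σx, β+Σt) = Gamma(48, 19).
Posterior mean = α'/β' = 48/19.

48/19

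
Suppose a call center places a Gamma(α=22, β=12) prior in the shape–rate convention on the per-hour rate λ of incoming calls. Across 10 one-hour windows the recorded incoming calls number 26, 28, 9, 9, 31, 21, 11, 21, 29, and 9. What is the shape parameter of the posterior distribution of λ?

216

Total count: 26 + 28 + 9 + 9 + 31 + 21 + 11 + 21 + 29 + 9 = 194.
Total exposure: 10 hours.
Conjugate update: add total count to the shape and total exposure to the rate, giving Gamma(216, 22).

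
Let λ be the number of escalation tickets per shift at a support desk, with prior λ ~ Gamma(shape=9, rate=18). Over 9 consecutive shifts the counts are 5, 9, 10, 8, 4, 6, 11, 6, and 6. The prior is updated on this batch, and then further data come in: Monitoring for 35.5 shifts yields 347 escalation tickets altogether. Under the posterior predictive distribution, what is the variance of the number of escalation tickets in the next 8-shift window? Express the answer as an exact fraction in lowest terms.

949776/15625

Total count: 5 + 9 + 10 + 8 + 4 + 6 + 11 + 6 + 6 = 65.
Total exposure: 9 shifts.
After the first batch: Gamma(9 + 65, 18 + 9) = Gamma(74, 27).
Total count 347 over total exposure 35.5 shifts.
After the second batch: Gamma(74 + 347, 27 + 35.5) = Gamma(421, 125/2).
The posterior predictive for a window of length T is Negative Binomial with variance T·α'·(β'+T)/β'² = 8·421·(141/2)/(15625/4) = 949776/15625.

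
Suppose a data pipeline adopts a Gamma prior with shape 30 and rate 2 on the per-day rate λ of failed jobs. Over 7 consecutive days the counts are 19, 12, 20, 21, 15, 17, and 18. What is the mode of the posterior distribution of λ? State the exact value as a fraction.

151/9

Total count: 19 + 12 + 20 + 21 + 15 + 17 + 18 = 122.
Total exposure: 7 days.
By Gamma–Poisson conjugacy, the posterior is Gamma(α + Σx, β + Σt) = Gamma(30 + 122, 2 + 7) = Gamma(152, 9).
Posterior mode = (α'−1)/β' = 151/9.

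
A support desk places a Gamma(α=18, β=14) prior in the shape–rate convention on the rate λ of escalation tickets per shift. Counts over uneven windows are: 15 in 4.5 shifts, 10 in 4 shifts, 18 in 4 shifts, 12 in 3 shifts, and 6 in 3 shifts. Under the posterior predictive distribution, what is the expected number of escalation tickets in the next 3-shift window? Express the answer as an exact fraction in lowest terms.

474/65

Total count: 15 + 10 + 18 + 12 + 6 = 61.
Total exposure: 4.5 + 4 + 4 + 3 + 3 = 18.5 shifts.
Posterior: α' = 18 + 61 = 79, β' = 14 + 18.5 = 65/2.
Predictive mean over a 3-shift window = T·E[λ|data] = 3·79/(65/2) = 474/65.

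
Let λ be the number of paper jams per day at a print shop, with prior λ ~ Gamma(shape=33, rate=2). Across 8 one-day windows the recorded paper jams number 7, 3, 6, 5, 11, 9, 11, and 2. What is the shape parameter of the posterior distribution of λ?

Total count: 7 + 3 + 6 + 5 + 11 + 9 + 11 + 2 = 54.
Total exposure: 8 days.
By Gamma–Poisson conjugacy, the posterior is Gamma(α + Σx, β + Σt) = Gamma(33 + 54, 2 + 8) = Gamma(87, 10).

87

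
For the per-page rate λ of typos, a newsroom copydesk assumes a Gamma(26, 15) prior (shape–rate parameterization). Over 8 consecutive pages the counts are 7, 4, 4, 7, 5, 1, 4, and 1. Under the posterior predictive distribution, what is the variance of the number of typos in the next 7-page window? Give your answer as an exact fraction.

Total count: 7 + 4 + 4 + 7 + 5 + 1 + 4 + 1 = 33.
Total exposure: 8 pages.
By Gamma–Poisson conjugacy, the posterior is Gamma(α + Σx, β + Σt) = Gamma(26 + 33, 15 + 8) = Gamma(59, 23).
The posterior predictive for a window of length T is Negative Binomial with variance T·α'·(β'+T)/β'² = 7·59·30/529 = 12390/529.

12390/529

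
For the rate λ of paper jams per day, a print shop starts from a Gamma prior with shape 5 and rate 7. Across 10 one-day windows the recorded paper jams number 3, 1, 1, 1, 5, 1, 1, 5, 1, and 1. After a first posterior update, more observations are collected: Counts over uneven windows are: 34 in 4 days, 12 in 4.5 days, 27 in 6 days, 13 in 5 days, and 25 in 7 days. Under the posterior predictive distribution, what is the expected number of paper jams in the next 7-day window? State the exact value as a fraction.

Total count: 3 + 1 + 1 + 1 + 5 + 1 + 1 + 5 + 1 + 1 = 20.
Total exposure: 10 days.
After the first batch: Gamma(5 + 20, 7 + 10) = Gamma(25, 17).
Total count: 34 + 12 + 27 + 13 + 25 = 111.
Total exposure: 4 + 4.5 + 6 + 5 + 7 = 26.5 days.
After the second batch: Gamma(25 + 111, 17 + 26.5) = Gamma(136, 87/2).
Predictive mean over a 7-day window = T·E[λ|data] = 7·136/(87/2) = 1904/87.

1904/87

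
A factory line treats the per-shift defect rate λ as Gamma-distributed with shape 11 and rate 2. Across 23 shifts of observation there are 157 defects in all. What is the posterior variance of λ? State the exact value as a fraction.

Total count 157 over total exposure 23 shifts.
Posterior: α' = 11 + 157 = 168, β' = 2 + 23 = 25.
Posterior variance = α'/β'² = 168/625.

168/625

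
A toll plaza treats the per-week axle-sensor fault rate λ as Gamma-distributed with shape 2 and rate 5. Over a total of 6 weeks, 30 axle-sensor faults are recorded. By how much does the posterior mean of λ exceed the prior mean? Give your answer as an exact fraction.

138/55

Total count 30 over total exposure 6 weeks.
The Gamma prior is conjugate for the Poisson rate, so λ | data ~ Gamma(2+30, 5+6) = Gamma(32, 11).
Posterior mean = 32/11 = 32/11; prior mean = 2/5 = 2/5. Difference = 32/11 − 2/5 = 138/55.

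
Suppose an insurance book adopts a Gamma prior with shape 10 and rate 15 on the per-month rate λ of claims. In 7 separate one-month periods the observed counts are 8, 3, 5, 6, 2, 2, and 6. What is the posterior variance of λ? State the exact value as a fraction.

21/242

Total count: 8 + 3 + 5 + 6 + 2 + 2 + 6 = 32.
Total exposure: 7 months.
By Gamma–Poisson conjugacy, the posterior is Gamma(α + Σx, β + Σt) = Gamma(10 + 32, 15 + 7) = Gamma(42, 22).
Posterior variance = α'/β'² = 42/484 = 21/242.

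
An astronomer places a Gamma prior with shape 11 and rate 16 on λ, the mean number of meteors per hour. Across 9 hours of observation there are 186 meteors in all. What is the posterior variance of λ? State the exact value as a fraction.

197/625

Total count 186 over total exposure 9 hours.
Conjugate update: add total count to the shape and total exposure to the rate, giving Gamma(197, 25).
Posterior variance = α'/β'² = 197/625.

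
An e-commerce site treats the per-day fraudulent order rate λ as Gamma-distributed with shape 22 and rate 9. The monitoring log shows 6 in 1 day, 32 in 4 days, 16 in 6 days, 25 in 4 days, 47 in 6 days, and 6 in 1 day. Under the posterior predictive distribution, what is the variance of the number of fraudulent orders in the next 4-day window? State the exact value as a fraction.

Total count: 6 + 32 + 16 + 25 + 47 + 6 = 132.
Total exposure: 1 + 4 + 6 + 4 + 6 + 1 = 22 days.
By Gamma–Poisson conjugacy, the posterior is Gamma(α + Σx, β + Σt) = Gamma(22 + 132, 9 + 22) = Gamma(154, 31).
The posterior predictive for a window of length T is Negative Binomial with variance T·α'·(β'+T)/β'² = 4·154·35/961 = 21560/961.

21560/961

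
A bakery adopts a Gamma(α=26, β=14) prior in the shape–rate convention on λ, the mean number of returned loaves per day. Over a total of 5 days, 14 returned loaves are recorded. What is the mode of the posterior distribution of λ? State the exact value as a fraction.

Total count 14 over total exposure 5 days.
Conjugate update: add total count to the shape and total exposure to the rate, giving Gamma(40, 19).
Posterior mode = (α'−1)/β' = 39/19.

39/19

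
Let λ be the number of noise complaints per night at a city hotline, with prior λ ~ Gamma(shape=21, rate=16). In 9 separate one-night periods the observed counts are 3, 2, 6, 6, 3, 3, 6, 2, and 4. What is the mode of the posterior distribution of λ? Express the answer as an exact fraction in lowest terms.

Total count: 3 + 2 + 6 + 6 + 3 + 3 + 6 + 2 + 4 = 35.
Total exposure: 9 nights.
By Gamma–Poisson conjugacy, the posterior is Gamma(α + Σx, β + Σt) = Gamma(21 + 35, 16 + 9) = Gamma(56, 25).
Posterior mode = (α'−1)/β' = 55/25 = 11/5.

11/5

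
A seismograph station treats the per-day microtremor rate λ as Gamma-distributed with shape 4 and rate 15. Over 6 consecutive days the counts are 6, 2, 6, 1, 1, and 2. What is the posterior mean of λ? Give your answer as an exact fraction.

Total count: 6 + 2 + 6 + 1 + 1 + 2 = 18.
Total exposure: 6 days.
Gamma(α, β) with Poisson data over total exposure Σt gives posterior Gamma(α+Σx, β+Σt) = Gamma(22, 21).
Posterior mean = α'/β' = 22/21.

22/21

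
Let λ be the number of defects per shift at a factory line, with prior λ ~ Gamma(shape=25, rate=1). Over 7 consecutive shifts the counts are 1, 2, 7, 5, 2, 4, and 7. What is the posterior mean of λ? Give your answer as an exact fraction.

Total count: 1 + 2 + 7 + 5 + 2 + 4 + 7 = 28.
Total exposure: 7 shifts.
Gamma(α, β) with Poisson data over total exposure Σt gives posterior Gamma(α+Σx, β+Σt) = Gamma(53, 8).
Posterior mean = α'/β' = 53/8.

53/8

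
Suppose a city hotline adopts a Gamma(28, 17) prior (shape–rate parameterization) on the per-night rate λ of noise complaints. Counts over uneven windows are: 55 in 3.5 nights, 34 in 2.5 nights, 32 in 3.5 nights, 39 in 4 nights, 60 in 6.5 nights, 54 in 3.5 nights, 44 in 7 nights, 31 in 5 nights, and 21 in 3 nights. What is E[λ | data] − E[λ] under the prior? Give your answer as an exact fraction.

10424/1887

Total count: 55 + 34 + 32 + 39 + 60 + 54 + 44 + 31 + 21 = 370.
Total exposure: 3.5 + 2.5 + 3.5 + 4 + 6.5 + 3.5 + 7 + 5 + 3 = 38.5 nights.
The Gamma prior is conjugate for the Poisson rate, so λ | data ~ Gamma(28+370, 17+38.5) = Gamma(398, 111/2).
Posterior mean = 398/(111/2) = 796/111; prior mean = 28/17 = 28/17. Difference = 796/111 − 28/17 = 10424/1887.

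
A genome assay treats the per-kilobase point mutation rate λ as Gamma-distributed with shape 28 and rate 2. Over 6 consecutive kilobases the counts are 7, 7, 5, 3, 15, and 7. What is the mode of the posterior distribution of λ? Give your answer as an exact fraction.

71/8

Total count: 7 + 7 + 5 + 3 + 15 + 7 = 44.
Total exposure: 6 kilobases.
Gamma(α, β) with Poisson data over total exposure Σt gives posterior Gamma(α+Σx, β+Σt) = Gamma(72, 8).
Posterior mode = (α'−1)/β' = 71/8.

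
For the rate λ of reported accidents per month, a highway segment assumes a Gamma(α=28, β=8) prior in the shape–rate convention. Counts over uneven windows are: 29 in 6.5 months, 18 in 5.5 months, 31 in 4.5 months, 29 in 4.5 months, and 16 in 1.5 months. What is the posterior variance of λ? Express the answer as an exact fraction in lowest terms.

Total count: 29 + 18 + 31 + 29 + 16 = 123.
Total exposure: 6.5 + 5.5 + 4.5 + 4.5 + 1.5 = 22.5 months.
Posterior: α' = 28 + 123 = 151, β' = 8 + 22.5 = 61/2.
Posterior variance = α'/β'² = 151/(3721/4) = 604/3721.

604/3721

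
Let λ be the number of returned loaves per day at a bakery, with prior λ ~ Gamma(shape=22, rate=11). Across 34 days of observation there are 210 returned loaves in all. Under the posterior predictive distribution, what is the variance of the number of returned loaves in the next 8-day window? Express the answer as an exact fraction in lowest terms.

Total count 210 over total exposure 34 days.
The Gamma prior is conjugate for the Poisson rate, so λ | data ~ Gamma(22+210, 11+34) = Gamma(232, 45).
The posterior predictive for a window of length T is Negative Binomial with variance T·α'·(β'+T)/β'² = 8·232·53/2025 = 98368/2025.

98368/2025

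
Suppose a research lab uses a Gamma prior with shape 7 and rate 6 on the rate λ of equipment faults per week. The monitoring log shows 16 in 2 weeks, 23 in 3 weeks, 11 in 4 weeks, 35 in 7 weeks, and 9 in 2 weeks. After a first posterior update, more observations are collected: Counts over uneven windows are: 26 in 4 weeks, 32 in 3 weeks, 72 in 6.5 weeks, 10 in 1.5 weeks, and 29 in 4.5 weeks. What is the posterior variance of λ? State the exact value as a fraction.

Total count: 16 + 23 + 11 + 35 + 9 = 94.
Total exposure: 2 + 3 + 4 + 7 + 2 = 18 weeks.
After the first batch: Gamma(7 + 94, 6 + 18) = Gamma(101, 24).
Total count: 26 + 32 + 72 + 10 + 29 = 169.
Total exposure: 4 + 3 + 6.5 + 1.5 + 4.5 = 19.5 weeks.
After the second batch: Gamma(101 + 169, 24 + 19.5) = Gamma(270, 87/2).
Posterior variance = α'/β'² = 270/(7569/4) = 120/841.

120/841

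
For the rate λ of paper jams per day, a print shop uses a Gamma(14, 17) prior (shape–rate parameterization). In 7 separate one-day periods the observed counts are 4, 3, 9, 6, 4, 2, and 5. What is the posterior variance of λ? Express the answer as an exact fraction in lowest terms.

47/576

Total count: 4 + 3 + 9 + 6 + 4 + 2 + 5 = 33.
Total exposure: 7 days.
Conjugate update: add total count to the shape and total exposure to the rate, giving Gamma(47, 24).
Posterior variance = α'/β'² = 47/576.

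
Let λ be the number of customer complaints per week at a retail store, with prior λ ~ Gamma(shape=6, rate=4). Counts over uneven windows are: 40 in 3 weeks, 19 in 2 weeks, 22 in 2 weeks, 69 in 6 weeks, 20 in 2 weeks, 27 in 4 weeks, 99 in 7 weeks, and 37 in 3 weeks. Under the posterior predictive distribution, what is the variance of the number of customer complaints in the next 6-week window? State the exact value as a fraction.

8814/121

Total count: 40 + 19 + 22 + 69 + 20 + 27 + 99 + 37 = 333.
Total exposure: 3 + 2 + 2 + 6 + 2 + 4 + 7 + 3 = 29 weeks.
Posterior: α' = 6 + 333 = 339, β' = 4 + 29 = 33.
The posterior predictive for a window of length T is Negative Binomial with variance T·α'·(β'+T)/β'² = 6·339·39/1089 = 8814/121.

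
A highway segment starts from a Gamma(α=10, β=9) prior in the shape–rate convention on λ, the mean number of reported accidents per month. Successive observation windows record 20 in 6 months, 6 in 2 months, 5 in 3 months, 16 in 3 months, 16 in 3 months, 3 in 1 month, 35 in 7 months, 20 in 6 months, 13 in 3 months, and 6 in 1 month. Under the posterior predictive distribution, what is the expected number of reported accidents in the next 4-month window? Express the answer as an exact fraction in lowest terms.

Total count: 20 + 6 + 5 + 16 + 16 + 3 + 35 + 20 + 13 + 6 = 140.
Total exposure: 6 + 2 + 3 + 3 + 3 + 1 + 7 + 6 + 3 + 1 = 35 months.
Conjugate update: add total count to the shape and total exposure to the rate, giving Gamma(150, 44).
Predictive mean over a 4-month window = T·E[λ|data] = 4·150/44 = 150/11.

150/11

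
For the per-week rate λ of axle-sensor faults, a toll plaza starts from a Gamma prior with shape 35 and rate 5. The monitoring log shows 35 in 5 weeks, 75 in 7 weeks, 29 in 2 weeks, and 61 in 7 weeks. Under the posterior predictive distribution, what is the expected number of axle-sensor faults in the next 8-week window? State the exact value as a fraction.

940/13

Total count: 35 + 75 + 29 + 61 = 200.
Total exposure: 5 + 7 + 2 + 7 = 21 weeks.
By Gamma–Poisson conjugacy, the posterior is Gamma(α + Σx, β + Σt) = Gamma(35 + 200, 5 + 21) = Gamma(235, 26).
Predictive mean over an 8-week window = T·E[λ|data] = 8·235/26 = 940/13.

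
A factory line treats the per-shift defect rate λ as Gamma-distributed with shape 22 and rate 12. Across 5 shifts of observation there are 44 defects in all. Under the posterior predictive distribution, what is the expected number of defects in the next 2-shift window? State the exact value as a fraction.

132/17

Total count 44 over total exposure 5 shifts.
Conjugate update: add total count to the shape and total exposure to the rate, giving Gamma(66, 17).
Predictive mean over a 2-shift window = T·E[λ|data] = 2·66/17 = 132/17.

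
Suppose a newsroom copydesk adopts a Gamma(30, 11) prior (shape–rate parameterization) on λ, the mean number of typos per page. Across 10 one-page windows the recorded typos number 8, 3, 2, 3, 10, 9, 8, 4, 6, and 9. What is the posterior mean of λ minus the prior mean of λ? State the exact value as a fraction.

382/231

Total count: 8 + 3 + 2 + 3 + 10 + 9 + 8 + 4 + 6 + 9 = 62.
Total exposure: 10 pages.
Conjugate update: add total count to the shape and total exposure to the rate, giving Gamma(92, 21).
Posterior mean = 92/21 = 92/21; prior mean = 30/11 = 30/11. Difference = 92/21 − 30/11 = 382/231.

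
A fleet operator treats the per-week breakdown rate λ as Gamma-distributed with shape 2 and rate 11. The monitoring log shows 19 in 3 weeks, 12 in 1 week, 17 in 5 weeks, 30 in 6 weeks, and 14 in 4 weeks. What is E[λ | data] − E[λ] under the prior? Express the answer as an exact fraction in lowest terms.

487/165

Total count: 19 + 12 + 17 + 30 + 14 = 92.
Total exposure: 3 + 1 + 5 + 6 + 4 = 19 weeks.
The Gamma prior is conjugate for the Poisson rate, so λ | data ~ Gamma(2+92, 11+19) = Gamma(94, 30).
Posterior mean = 94/30 = 47/15; prior mean = 2/11 = 2/11. Difference = 47/15 − 2/11 = 487/165.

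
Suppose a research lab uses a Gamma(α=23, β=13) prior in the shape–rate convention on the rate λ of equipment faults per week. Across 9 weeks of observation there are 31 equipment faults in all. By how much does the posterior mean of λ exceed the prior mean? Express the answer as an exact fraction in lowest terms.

Total count 31 over total exposure 9 weeks.
Conjugate update: add total count to the shape and total exposure to the rate, giving Gamma(54, 22).
Posterior mean = 54/22 = 27/11; prior mean = 23/13 = 23/13. Difference = 27/11 − 23/13 = 98/143.

98/143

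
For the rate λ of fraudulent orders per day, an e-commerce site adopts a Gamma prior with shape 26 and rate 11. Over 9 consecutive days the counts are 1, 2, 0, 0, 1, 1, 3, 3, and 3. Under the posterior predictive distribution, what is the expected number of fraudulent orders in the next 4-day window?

Total count: 1 + 2 + 0 + 0 + 1 + 1 + 3 + 3 + 3 = 14.
Total exposure: 9 days.
Conjugate update: add total count to the shape and total exposure to the rate, giving Gamma(40, 20).
Predictive mean over a 4-day window = T·E[λ|data] = 4·40/20 = 8.

8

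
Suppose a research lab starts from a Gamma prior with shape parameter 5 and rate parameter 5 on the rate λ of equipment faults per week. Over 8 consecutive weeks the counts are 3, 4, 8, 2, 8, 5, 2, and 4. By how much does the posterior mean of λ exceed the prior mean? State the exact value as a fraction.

28/13

Total count: 3 + 4 + 8 + 2 + 8 + 5 + 2 + 4 = 36.
Total exposure: 8 weeks.
Conjugate update: add total count to the shape and total exposure to the rate, giving Gamma(41, 13).
Posterior mean = 41/13 = 41/13; prior mean = 5/5 = 1. Difference = 41/13 − 1 = 28/13.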